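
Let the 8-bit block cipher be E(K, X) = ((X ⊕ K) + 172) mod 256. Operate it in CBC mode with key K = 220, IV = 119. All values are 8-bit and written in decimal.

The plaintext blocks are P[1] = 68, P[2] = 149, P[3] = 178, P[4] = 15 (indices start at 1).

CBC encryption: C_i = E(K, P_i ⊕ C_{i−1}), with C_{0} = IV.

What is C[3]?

C[1]: P[1] ⊕ 119 = 51; E(K, 51) = 155.
C[2]: P[2] ⊕ 155 = 14; E(K, 14) = 126.
C[3]: P[3] ⊕ 126 = 204; E(K, 204) = 188.

C[3] = 188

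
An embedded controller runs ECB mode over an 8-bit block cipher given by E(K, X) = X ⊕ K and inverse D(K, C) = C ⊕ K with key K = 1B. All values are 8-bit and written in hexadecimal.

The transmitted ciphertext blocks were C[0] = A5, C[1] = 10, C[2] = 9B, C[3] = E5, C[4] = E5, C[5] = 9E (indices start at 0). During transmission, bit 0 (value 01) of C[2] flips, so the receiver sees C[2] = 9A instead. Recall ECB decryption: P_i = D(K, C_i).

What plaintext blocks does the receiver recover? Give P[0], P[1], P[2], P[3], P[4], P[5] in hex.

Only C[2] changed, to 9A. In ECB, a change in C_i affects only P_i. Decrypting the received ciphertext:
P[0]: D(K, A5) = BE.
P[1]: D(K, 10) = 0B.
P[2]: D(K, 9A) = 81.
P[3]: D(K, E5) = FE.
P[4]: D(K, E5) = FE.
P[5]: D(K, 9E) = 85.
Blocks that differ from the original plaintext: P[2].

P[0] = BE, P[1] = 0B, P[2] = 81, P[3] = FE, P[4] = FE, P[5] = 85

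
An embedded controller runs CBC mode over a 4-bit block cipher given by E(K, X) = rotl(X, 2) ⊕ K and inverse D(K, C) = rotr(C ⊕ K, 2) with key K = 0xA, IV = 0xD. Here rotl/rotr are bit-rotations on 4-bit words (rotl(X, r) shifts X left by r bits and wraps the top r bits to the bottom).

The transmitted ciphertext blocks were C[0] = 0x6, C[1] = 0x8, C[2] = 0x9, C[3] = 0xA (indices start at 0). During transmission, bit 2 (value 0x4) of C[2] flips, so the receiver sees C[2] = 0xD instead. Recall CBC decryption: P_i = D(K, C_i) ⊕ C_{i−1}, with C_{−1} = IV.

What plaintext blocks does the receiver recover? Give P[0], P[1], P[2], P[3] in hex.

P[0] = 0xE, P[1] = 0xE, P[2] = 0x5, P[3] = 0xD

Only C[2] changed, to 0xD. In CBC, a change in C_i garbles P_i and flips the same bit in P_{i+1}. Decrypting the received ciphertext:
P[0]: D(K, 0x6) = 0x3; 0x3 ⊕ 0xD = 0xE.
P[1]: D(K, 0x8) = 0x8; 0x8 ⊕ 0x6 = 0xE.
P[2]: D(K, 0xD) = 0xD; 0xD ⊕ 0x8 = 0x5.
P[3]: D(K, 0xA) = 0x0; 0x0 ⊕ 0xD = 0xD.
Blocks that differ from the original plaintext: P[2], P[3].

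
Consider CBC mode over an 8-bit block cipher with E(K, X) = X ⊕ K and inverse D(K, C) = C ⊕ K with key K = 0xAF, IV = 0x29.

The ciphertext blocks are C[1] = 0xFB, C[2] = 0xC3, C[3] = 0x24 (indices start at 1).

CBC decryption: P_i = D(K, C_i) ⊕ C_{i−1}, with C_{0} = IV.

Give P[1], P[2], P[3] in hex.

P[1]: D(K, 0xFB) = 0x54; 0x54 ⊕ 0x29 = 0x7D.
P[2]: D(K, 0xC3) = 0x6C; 0x6C ⊕ 0xFB = 0x97.
P[3]: D(K, 0x24) = 0x8B; 0x8B ⊕ 0xC3 = 0x48.

P[1] = 0x7D, P[2] = 0x97, P[3] = 0x48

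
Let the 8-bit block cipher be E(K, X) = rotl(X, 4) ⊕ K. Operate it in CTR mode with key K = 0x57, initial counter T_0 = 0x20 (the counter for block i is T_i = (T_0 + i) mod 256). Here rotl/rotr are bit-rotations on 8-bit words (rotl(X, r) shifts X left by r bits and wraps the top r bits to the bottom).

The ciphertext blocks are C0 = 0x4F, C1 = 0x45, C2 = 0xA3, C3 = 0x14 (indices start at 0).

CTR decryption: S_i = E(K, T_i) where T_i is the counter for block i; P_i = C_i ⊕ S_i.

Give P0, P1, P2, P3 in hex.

P0: T = 0x20, S = E(K, T) = 0x55; 0x4F ⊕ 0x55 = 0x1A.
P1: T = 0x21, S = E(K, T) = 0x45; 0x45 ⊕ 0x45 = 0x00.
P2: T = 0x22, S = E(K, T) = 0x75; 0xA3 ⊕ 0x75 = 0xD6.
P3: T = 0x23, S = E(K, T) = 0x65; 0x14 ⊕ 0x65 = 0x71.

P0 = 0x1A, P1 = 0x00, P2 = 0xD6, P3 = 0x71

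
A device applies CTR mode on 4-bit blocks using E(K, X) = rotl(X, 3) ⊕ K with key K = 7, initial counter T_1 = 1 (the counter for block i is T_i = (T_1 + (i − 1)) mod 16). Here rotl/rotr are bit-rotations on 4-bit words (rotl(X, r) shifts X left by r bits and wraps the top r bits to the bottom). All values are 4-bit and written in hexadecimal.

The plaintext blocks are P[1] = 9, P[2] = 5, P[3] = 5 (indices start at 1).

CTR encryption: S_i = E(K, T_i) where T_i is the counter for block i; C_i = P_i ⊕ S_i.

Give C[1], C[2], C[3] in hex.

C[1]: T = 1, S = E(K, T) = F; 9 ⊕ F = 6.
C[2]: T = 2, S = E(K, T) = 6; 5 ⊕ 6 = 3.
C[3]: T = 3, S = E(K, T) = E; 5 ⊕ E = B.

C[1] = 6, C[2] = 3, C[3] = B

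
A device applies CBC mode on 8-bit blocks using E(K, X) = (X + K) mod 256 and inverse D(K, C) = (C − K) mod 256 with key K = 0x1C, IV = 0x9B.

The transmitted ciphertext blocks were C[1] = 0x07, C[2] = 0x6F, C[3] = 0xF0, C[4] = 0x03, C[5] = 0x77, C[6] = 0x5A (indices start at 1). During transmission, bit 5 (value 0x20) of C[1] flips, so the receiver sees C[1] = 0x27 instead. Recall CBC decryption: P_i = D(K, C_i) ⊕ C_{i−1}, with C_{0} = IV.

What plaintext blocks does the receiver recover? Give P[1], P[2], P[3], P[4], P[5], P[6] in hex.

P[1] = 0x90, P[2] = 0x74, P[3] = 0xBB, P[4] = 0x17, P[5] = 0x58, P[6] = 0x49

Only C[1] changed, to 0x27. In CBC, a change in C_i garbles P_i and flips the same bit in P_{i+1}. Decrypting the received ciphertext:
P[1]: D(K, 0x27) = 0x0B; 0x0B ⊕ 0x9B = 0x90.
P[2]: D(K, 0x6F) = 0x53; 0x53 ⊕ 0x27 = 0x74.
P[3]: D(K, 0xF0) = 0xD4; 0xD4 ⊕ 0x6F = 0xBB.
P[4]: D(K, 0x03) = 0xE7; 0xE7 ⊕ 0xF0 = 0x17.
P[5]: D(K, 0x77) = 0x5B; 0x5B ⊕ 0x03 = 0x58.
P[6]: D(K, 0x5A) = 0x3E; 0x3E ⊕ 0x77 = 0x49.
Blocks that differ from the original plaintext: P[1], P[2].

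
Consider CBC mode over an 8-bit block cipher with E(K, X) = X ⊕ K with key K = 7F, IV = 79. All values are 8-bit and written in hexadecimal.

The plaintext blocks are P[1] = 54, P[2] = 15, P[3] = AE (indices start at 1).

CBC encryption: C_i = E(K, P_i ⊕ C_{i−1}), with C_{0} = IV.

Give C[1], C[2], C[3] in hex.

C[1] = 52, C[2] = 38, C[3] = E9

C[1]: P[1] ⊕ 79 = 2D; E(K, 2D) = 52.
C[2]: P[2] ⊕ 52 = 47; E(K, 47) = 38.
C[3]: P[3] ⊕ 38 = 96; E(K, 96) = E9.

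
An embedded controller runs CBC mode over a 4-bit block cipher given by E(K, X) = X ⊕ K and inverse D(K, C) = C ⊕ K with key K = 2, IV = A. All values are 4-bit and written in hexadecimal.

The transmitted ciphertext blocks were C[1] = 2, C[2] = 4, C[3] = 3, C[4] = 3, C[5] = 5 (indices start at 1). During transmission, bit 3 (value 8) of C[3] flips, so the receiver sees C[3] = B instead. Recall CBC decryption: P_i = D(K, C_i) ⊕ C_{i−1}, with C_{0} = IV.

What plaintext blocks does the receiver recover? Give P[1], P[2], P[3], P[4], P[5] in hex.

Only C[3] changed, to B. In CBC, a change in C_i garbles P_i and flips the same bit in P_{i+1}. Decrypting the received ciphertext:
P[1]: D(K, 2) = 0; 0 ⊕ A = A.
P[2]: D(K, 4) = 6; 6 ⊕ 2 = 4.
P[3]: D(K, B) = 9; 9 ⊕ 4 = D.
P[4]: D(K, 3) = 1; 1 ⊕ B = A.
P[5]: D(K, 5) = 7; 7 ⊕ 3 = 4.
Blocks that differ from the original plaintext: P[3], P[4].

P[1] = A, P[2] = 4, P[3] = D, P[4] = A, P[5] = 4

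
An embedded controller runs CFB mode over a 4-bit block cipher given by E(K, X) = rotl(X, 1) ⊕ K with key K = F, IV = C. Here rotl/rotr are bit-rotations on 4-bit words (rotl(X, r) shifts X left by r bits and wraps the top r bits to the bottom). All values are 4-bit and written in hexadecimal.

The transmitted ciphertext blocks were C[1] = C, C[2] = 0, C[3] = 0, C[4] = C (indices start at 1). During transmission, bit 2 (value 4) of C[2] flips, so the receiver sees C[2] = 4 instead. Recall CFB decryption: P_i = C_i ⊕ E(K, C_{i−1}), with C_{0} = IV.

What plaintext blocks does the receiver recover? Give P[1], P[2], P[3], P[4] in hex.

Only C[2] changed, to 4. In CFB, a change in C_i flips the same bit in P_i and garbles P_{i+1}. Decrypting the received ciphertext:
P[1]: E(K, C) = 6; C ⊕ 6 = A.
P[2]: E(K, C) = 6; 4 ⊕ 6 = 2.
P[3]: E(K, 4) = 7; 0 ⊕ 7 = 7.
P[4]: E(K, 0) = F; C ⊕ F = 3.
Blocks that differ from the original plaintext: P[2], P[3].

P[1] = A, P[2] = 2, P[3] = 7, P[4] = 3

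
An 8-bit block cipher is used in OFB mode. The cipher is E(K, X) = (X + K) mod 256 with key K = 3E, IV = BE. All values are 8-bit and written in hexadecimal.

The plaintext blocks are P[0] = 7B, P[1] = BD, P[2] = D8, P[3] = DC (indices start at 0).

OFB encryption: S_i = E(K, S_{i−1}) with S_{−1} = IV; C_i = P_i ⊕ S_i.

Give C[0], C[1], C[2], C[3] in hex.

C[0] = 87, C[1] = 87, C[2] = A0, C[3] = 6A

C[0]: S = E(K, BE) = FC; 7B ⊕ FC = 87.
C[1]: S = E(K, FC) = 3A; BD ⊕ 3A = 87.
C[2]: S = E(K, 3A) = 78; D8 ⊕ 78 = A0.
C[3]: S = E(K, 78) = B6; DC ⊕ B6 = 6A.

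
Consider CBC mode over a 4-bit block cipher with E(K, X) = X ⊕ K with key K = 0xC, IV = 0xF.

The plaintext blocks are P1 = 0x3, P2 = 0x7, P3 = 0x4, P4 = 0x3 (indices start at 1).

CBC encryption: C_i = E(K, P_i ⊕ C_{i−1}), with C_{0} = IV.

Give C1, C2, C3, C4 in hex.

C1: P1 ⊕ 0xF = 0xC; E(K, 0xC) = 0x0.
C2: P2 ⊕ 0x0 = 0x7; E(K, 0x7) = 0xB.
C3: P3 ⊕ 0xB = 0xF; E(K, 0xF) = 0x3.
C4: P4 ⊕ 0x3 = 0x0; E(K, 0x0) = 0xC.

C1 = 0x0, C2 = 0xB, C3 = 0x3, C4 = 0xC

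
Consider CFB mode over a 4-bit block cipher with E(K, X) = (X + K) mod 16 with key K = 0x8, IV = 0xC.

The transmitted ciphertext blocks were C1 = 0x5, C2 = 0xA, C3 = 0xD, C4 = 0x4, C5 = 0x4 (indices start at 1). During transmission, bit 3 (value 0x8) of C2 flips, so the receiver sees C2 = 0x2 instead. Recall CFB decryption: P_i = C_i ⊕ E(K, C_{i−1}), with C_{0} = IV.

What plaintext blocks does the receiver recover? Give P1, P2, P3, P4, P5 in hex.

Only C2 changed, to 0x2. In CFB, a change in C_i flips the same bit in P_i and garbles P_{i+1}. Decrypting the received ciphertext:
P1: E(K, 0xC) = 0x4; 0x5 ⊕ 0x4 = 0x1.
P2: E(K, 0x5) = 0xD; 0x2 ⊕ 0xD = 0xF.
P3: E(K, 0x2) = 0xA; 0xD ⊕ 0xA = 0x7.
P4: E(K, 0xD) = 0x5; 0x4 ⊕ 0x5 = 0x1.
P5: E(K, 0x4) = 0xC; 0x4 ⊕ 0xC = 0x8.
Blocks that differ from the original plaintext: P2, P3.

P1 = 0x1, P2 = 0xF, P3 = 0x7, P4 = 0x1, P5 = 0x8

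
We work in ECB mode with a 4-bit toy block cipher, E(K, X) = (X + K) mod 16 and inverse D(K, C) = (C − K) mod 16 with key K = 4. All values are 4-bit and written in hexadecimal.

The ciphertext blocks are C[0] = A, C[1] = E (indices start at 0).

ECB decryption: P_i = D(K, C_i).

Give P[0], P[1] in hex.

P[0] = 6, P[1] = A

P[0]: D(K, A) = 6.
P[1]: D(K, E) = A.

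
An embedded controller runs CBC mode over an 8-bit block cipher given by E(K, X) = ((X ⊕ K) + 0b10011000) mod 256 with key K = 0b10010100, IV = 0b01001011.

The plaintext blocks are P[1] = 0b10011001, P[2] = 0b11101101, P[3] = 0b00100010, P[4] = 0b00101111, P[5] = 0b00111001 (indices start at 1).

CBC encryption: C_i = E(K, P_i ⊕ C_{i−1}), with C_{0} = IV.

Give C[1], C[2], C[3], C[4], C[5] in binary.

C[1] = 0b11011110, C[2] = 0b00111111, C[3] = 0b00100001, C[4] = 0b00110010, C[5] = 0b00110111

C[1]: P[1] ⊕ 0b01001011 = 0b11010010; E(K, 0b11010010) = 0b11011110.
C[2]: P[2] ⊕ 0b11011110 = 0b00110011; E(K, 0b00110011) = 0b00111111.
C[3]: P[3] ⊕ 0b00111111 = 0b00011101; E(K, 0b00011101) = 0b00100001.
C[4]: P[4] ⊕ 0b00100001 = 0b00001110; E(K, 0b00001110) = 0b00110010.
C[5]: P[5] ⊕ 0b00110010 = 0b00001011; E(K, 0b00001011) = 0b00110111.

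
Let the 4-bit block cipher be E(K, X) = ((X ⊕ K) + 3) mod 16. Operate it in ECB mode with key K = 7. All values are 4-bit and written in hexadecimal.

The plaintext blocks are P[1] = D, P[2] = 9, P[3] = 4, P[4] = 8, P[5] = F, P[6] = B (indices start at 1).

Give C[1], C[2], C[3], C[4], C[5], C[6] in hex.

ECB encryption: C_i = E(K, P_i).
C[1]: E(K, D) = D.
C[2]: E(K, 9) = 1.
C[3]: E(K, 4) = 6.
C[4]: E(K, 8) = 2.
C[5]: E(K, F) = B.
C[6]: E(K, B) = F.

C[1] = D, C[2] = 1, C[3] = 6, C[4] = 2, C[5] = B, C[6] = F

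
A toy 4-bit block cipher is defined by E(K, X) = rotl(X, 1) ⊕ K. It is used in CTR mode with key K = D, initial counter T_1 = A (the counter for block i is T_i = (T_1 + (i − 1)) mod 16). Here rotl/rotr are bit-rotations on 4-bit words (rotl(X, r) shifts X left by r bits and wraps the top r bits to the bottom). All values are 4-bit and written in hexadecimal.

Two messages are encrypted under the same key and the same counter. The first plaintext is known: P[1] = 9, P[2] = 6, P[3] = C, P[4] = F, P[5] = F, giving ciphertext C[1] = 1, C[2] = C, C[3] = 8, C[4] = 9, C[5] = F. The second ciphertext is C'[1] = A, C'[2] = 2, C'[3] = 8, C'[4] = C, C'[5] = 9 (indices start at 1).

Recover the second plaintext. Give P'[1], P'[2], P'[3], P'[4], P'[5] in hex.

P'[1] = 2, P'[2] = 8, P'[3] = C, P'[4] = A, P'[5] = 9

In CTR with a reused counter, both messages share the same keystream S_i, so C_i ⊕ C'_i = P_i ⊕ P'_i and thus P'_i = P_i ⊕ C_i ⊕ C'_i.
P'[1]: 9 ⊕ 1 ⊕ A = 2.
P'[2]: 6 ⊕ C ⊕ 2 = 8.
P'[3]: C ⊕ 8 ⊕ 8 = C.
P'[4]: F ⊕ 9 ⊕ C = A.
P'[5]: F ⊕ F ⊕ 9 = 9.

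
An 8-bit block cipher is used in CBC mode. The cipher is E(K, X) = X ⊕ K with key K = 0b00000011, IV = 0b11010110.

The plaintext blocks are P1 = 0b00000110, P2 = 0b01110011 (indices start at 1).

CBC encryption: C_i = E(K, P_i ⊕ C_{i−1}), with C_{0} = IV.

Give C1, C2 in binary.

C1 = 0b11010011, C2 = 0b10100011

C1: P1 ⊕ 0b11010110 = 0b11010000; E(K, 0b11010000) = 0b11010011.
C2: P2 ⊕ 0b11010011 = 0b10100000; E(K, 0b10100000) = 0b10100011.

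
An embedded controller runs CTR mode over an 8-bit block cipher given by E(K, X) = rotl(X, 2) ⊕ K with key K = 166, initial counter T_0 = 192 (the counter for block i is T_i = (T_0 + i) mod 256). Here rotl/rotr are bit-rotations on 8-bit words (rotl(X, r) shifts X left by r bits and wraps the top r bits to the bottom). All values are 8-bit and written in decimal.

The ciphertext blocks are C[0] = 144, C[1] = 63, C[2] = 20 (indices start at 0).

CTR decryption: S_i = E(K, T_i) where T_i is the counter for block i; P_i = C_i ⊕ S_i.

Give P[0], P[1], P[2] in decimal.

P[0] = 53, P[1] = 158, P[2] = 185

P[0]: T = 192, S = E(K, T) = 165; 144 ⊕ 165 = 53.
P[1]: T = 193, S = E(K, T) = 161; 63 ⊕ 161 = 158.
P[2]: T = 194, S = E(K, T) = 173; 20 ⊕ 173 = 185.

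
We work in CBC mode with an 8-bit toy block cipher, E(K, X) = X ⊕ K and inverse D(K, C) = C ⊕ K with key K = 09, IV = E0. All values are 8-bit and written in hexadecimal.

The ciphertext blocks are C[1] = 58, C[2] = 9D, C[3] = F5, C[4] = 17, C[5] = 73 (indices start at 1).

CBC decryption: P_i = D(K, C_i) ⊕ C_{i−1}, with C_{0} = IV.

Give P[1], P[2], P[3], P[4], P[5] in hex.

P[1]: D(K, 58) = 51; 51 ⊕ E0 = B1.
P[2]: D(K, 9D) = 94; 94 ⊕ 58 = CC.
P[3]: D(K, F5) = FC; FC ⊕ 9D = 61.
P[4]: D(K, 17) = 1E; 1E ⊕ F5 = EB.
P[5]: D(K, 73) = 7A; 7A ⊕ 17 = 6D.

P[1] = B1, P[2] = CC, P[3] = 61, P[4] = EB, P[5] = 6D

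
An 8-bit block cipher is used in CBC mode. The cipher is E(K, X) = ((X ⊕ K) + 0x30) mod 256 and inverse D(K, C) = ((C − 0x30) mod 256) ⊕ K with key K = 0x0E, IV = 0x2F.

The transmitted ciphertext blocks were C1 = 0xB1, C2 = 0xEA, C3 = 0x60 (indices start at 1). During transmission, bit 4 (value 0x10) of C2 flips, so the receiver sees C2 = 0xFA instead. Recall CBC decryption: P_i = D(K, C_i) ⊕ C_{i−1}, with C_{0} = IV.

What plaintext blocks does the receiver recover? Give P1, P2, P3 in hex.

P1 = 0xA0, P2 = 0x75, P3 = 0xC4

Only C2 changed, to 0xFA. In CBC, a change in C_i garbles P_i and flips the same bit in P_{i+1}. Decrypting the received ciphertext:
P1: D(K, 0xB1) = 0x8F; 0x8F ⊕ 0x2F = 0xA0.
P2: D(K, 0xFA) = 0xC4; 0xC4 ⊕ 0xB1 = 0x75.
P3: D(K, 0x60) = 0x3E; 0x3E ⊕ 0xFA = 0xC4.
Blocks that differ from the original plaintext: P2, P3.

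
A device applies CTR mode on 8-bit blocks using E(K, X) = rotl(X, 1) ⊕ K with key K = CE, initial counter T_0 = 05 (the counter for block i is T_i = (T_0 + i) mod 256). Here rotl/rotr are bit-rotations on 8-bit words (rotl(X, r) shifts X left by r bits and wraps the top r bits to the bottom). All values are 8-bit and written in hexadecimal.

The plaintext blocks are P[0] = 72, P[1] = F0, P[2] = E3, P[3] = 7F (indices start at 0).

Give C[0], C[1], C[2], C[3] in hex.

C[0] = B6, C[1] = 32, C[2] = 23, C[3] = A1

CTR encryption: S_i = E(K, T_i) where T_i is the counter for block i; C_i = P_i ⊕ S_i.
C[0]: T = 05, S = E(K, T) = C4; 72 ⊕ C4 = B6.
C[1]: T = 06, S = E(K, T) = C2; F0 ⊕ C2 = 32.
C[2]: T = 07, S = E(K, T) = C0; E3 ⊕ C0 = 23.
C[3]: T = 08, S = E(K, T) = DE; 7F ⊕ DE = A1.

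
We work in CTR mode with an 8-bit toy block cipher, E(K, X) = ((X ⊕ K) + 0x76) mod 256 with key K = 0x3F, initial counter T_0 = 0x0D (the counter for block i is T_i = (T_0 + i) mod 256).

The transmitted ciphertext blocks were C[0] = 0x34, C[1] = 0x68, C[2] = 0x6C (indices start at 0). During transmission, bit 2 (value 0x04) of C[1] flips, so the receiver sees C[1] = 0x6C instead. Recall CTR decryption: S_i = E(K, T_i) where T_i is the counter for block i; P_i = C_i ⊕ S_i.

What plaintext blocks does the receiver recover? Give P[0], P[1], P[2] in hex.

P[0] = 0x9C, P[1] = 0xCB, P[2] = 0xCA

Only C[1] changed, to 0x6C. In CTR, a change in C_i flips the same bit in P_i only; the keystream is unaffected. Decrypting the received ciphertext:
P[0]: T = 0x0D, S = E(K, T) = 0xA8; 0x34 ⊕ 0xA8 = 0x9C.
P[1]: T = 0x0E, S = E(K, T) = 0xA7; 0x6C ⊕ 0xA7 = 0xCB.
P[2]: T = 0x0F, S = E(K, T) = 0xA6; 0x6C ⊕ 0xA6 = 0xCA.
Blocks that differ from the original plaintext: P[1].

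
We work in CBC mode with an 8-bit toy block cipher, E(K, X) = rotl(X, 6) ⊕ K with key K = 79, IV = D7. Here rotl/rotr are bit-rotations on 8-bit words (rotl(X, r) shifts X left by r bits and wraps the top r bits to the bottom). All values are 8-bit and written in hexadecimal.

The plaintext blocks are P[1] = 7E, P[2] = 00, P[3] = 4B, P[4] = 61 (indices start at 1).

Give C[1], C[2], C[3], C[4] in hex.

CBC encryption: C_i = E(K, P_i ⊕ C_{i−1}), with C_{0} = IV.
C[1]: P[1] ⊕ D7 = A9; E(K, A9) = 13.
C[2]: P[2] ⊕ 13 = 13; E(K, 13) = BD.
C[3]: P[3] ⊕ BD = F6; E(K, F6) = C4.
C[4]: P[4] ⊕ C4 = A5; E(K, A5) = 10.

C[1] = 13, C[2] = BD, C[3] = C4, C[4] = 10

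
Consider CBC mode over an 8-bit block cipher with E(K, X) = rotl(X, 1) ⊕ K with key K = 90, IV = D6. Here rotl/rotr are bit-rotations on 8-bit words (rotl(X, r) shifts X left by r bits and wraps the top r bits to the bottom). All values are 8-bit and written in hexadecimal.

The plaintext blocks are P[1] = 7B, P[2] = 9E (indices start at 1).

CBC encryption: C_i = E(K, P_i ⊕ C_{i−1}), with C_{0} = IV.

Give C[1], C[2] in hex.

C[1] = CB, C[2] = 3A

C[1]: P[1] ⊕ D6 = AD; E(K, AD) = CB.
C[2]: P[2] ⊕ CB = 55; E(K, 55) = 3A.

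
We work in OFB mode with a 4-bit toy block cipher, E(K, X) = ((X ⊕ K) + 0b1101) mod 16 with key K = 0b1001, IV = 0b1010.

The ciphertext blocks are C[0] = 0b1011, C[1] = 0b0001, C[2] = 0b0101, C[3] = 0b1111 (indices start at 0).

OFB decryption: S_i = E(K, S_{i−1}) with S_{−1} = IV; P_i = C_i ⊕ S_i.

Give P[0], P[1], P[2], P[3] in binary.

P[0]: S = E(K, 0b1010) = 0b0000; 0b1011 ⊕ 0b0000 = 0b1011.
P[1]: S = E(K, 0b0000) = 0b0110; 0b0001 ⊕ 0b0110 = 0b0111.
P[2]: S = E(K, 0b0110) = 0b1100; 0b0101 ⊕ 0b1100 = 0b1001.
P[3]: S = E(K, 0b1100) = 0b0010; 0b1111 ⊕ 0b0010 = 0b1101.

P[0] = 0b1011, P[1] = 0b0111, P[2] = 0b1001, P[3] = 0b1101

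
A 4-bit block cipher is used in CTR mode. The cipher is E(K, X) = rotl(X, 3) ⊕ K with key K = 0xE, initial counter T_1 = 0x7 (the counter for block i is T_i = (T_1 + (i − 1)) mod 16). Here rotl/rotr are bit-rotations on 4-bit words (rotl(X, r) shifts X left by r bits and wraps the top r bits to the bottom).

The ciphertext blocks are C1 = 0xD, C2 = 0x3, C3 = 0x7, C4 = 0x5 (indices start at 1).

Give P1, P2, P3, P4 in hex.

P1 = 0x8, P2 = 0x9, P3 = 0x5, P4 = 0xE

CTR decryption: S_i = E(K, T_i) where T_i is the counter for block i; P_i = C_i ⊕ S_i.
P1: T = 0x7, S = E(K, T) = 0x5; 0xD ⊕ 0x5 = 0x8.
P2: T = 0x8, S = E(K, T) = 0xA; 0x3 ⊕ 0xA = 0x9.
P3: T = 0x9, S = E(K, T) = 0x2; 0x7 ⊕ 0x2 = 0x5.
P4: T = 0xA, S = E(K, T) = 0xB; 0x5 ⊕ 0xB = 0xE.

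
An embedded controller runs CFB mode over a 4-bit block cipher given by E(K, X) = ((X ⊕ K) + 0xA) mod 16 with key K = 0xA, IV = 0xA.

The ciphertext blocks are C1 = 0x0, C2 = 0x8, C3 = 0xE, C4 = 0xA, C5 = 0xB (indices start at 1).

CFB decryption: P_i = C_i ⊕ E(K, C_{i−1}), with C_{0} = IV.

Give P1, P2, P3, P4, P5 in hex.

P1: E(K, 0xA) = 0xA; 0x0 ⊕ 0xA = 0xA.
P2: E(K, 0x0) = 0x4; 0x8 ⊕ 0x4 = 0xC.
P3: E(K, 0x8) = 0xC; 0xE ⊕ 0xC = 0x2.
P4: E(K, 0xE) = 0xE; 0xA ⊕ 0xE = 0x4.
P5: E(K, 0xA) = 0xA; 0xB ⊕ 0xA = 0x1.

P1 = 0xA, P2 = 0xC, P3 = 0x2, P4 = 0x4, P5 = 0x1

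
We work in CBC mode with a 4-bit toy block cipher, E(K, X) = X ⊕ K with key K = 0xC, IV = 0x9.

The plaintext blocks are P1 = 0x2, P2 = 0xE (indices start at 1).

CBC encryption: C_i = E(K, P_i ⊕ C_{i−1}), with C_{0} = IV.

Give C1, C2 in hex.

C1 = 0x7, C2 = 0x5

C1: P1 ⊕ 0x9 = 0xB; E(K, 0xB) = 0x7.
C2: P2 ⊕ 0x7 = 0x9; E(K, 0x9) = 0x5.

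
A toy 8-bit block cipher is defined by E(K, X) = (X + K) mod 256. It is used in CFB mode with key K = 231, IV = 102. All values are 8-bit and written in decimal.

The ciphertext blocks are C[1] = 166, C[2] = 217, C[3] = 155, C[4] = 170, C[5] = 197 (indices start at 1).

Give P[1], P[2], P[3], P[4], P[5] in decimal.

CFB decryption: P_i = C_i ⊕ E(K, C_{i−1}), with C_{0} = IV.
P[1]: E(K, 102) = 77; 166 ⊕ 77 = 235.
P[2]: E(K, 166) = 141; 217 ⊕ 141 = 84.
P[3]: E(K, 217) = 192; 155 ⊕ 192 = 91.
P[4]: E(K, 155) = 130; 170 ⊕ 130 = 40.
P[5]: E(K, 170) = 145; 197 ⊕ 145 = 84.

P[1] = 235, P[2] = 84, P[3] = 91, P[4] = 40, P[5] = 84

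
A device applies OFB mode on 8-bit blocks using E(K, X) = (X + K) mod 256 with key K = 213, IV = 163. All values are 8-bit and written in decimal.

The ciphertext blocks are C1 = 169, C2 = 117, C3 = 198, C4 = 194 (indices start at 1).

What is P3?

P3 = 228

OFB decryption: S_i = E(K, S_{i−1}) with S_{0} = IV; P_i = C_i ⊕ S_i.
P1: S = E(K, 163) = 120; 169 ⊕ 120 = 209.
P2: S = E(K, 120) = 77; 117 ⊕ 77 = 56.
P3: S = E(K, 77) = 34; 198 ⊕ 34 = 228.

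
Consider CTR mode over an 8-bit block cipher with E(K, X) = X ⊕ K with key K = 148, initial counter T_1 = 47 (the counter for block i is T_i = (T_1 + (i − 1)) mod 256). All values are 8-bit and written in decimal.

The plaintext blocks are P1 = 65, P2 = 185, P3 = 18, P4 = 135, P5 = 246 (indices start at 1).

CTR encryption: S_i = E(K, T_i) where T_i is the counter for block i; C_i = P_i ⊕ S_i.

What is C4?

C1: T = 47, S = E(K, T) = 187; 65 ⊕ 187 = 250.
C2: T = 48, S = E(K, T) = 164; 185 ⊕ 164 = 29.
C3: T = 49, S = E(K, T) = 165; 18 ⊕ 165 = 183.
C4: T = 50, S = E(K, T) = 166; 135 ⊕ 166 = 33.

C4 = 33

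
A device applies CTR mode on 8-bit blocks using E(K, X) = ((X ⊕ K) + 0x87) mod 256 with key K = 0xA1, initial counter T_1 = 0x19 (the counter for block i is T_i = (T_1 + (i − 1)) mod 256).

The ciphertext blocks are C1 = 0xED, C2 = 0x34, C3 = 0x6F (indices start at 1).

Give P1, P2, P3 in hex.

P1 = 0xD2, P2 = 0x76, P3 = 0x2E

CTR decryption: S_i = E(K, T_i) where T_i is the counter for block i; P_i = C_i ⊕ S_i.
P1: T = 0x19, S = E(K, T) = 0x3F; 0xED ⊕ 0x3F = 0xD2.
P2: T = 0x1A, S = E(K, T) = 0x42; 0x34 ⊕ 0x42 = 0x76.
P3: T = 0x1B, S = E(K, T) = 0x41; 0x6F ⊕ 0x41 = 0x2E.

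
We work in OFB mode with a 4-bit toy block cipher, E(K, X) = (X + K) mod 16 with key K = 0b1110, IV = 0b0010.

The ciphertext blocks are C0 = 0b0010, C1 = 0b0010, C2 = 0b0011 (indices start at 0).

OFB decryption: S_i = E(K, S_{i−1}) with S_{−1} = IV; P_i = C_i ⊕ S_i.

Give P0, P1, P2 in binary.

P0: S = E(K, 0b0010) = 0b0000; 0b0010 ⊕ 0b0000 = 0b0010.
P1: S = E(K, 0b0000) = 0b1110; 0b0010 ⊕ 0b1110 = 0b1100.
P2: S = E(K, 0b1110) = 0b1100; 0b0011 ⊕ 0b1100 = 0b1111.

P0 = 0b0010, P1 = 0b1100, P2 = 0b1111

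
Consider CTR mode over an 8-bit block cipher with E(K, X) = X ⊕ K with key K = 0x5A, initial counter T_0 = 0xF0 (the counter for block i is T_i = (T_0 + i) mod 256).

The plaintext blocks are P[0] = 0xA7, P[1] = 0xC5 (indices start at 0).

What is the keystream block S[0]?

CTR encryption: S_i = E(K, T_i) where T_i is the counter for block i; C_i = P_i ⊕ S_i.
C[0]: T = 0xF0, S = E(K, T) = 0xAA; 0xA7 ⊕ 0xAA = 0x0D.
So S[0] = 0xAA.

0xAA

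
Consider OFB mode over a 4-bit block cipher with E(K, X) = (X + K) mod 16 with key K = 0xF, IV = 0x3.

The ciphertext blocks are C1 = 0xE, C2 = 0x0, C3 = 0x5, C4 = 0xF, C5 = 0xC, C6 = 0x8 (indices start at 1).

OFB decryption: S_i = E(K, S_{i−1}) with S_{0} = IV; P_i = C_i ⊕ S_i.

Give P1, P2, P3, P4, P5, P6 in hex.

P1: S = E(K, 0x3) = 0x2; 0xE ⊕ 0x2 = 0xC.
P2: S = E(K, 0x2) = 0x1; 0x0 ⊕ 0x1 = 0x1.
P3: S = E(K, 0x1) = 0x0; 0x5 ⊕ 0x0 = 0x5.
P4: S = E(K, 0x0) = 0xF; 0xF ⊕ 0xF = 0x0.
P5: S = E(K, 0xF) = 0xE; 0xC ⊕ 0xE = 0x2.
P6: S = E(K, 0xE) = 0xD; 0x8 ⊕ 0xD = 0x5.

P1 = 0xC, P2 = 0x1, P3 = 0x5, P4 = 0x0, P5 = 0x2, P6 = 0x5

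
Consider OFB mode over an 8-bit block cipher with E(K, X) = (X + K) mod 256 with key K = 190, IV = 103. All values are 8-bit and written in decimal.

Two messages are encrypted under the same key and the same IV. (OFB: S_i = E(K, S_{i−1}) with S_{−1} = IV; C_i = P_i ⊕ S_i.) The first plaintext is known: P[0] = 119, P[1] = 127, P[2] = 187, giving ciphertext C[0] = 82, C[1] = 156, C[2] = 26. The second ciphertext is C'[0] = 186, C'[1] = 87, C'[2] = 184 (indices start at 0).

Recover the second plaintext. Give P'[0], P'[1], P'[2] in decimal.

P'[0] = 159, P'[1] = 180, P'[2] = 25

In OFB with a reused IV, both messages share the same keystream S_i, so C_i ⊕ C'_i = P_i ⊕ P'_i and thus P'_i = P_i ⊕ C_i ⊕ C'_i.
P'[0]: 119 ⊕ 82 ⊕ 186 = 159.
P'[1]: 127 ⊕ 156 ⊕ 87 = 180.
P'[2]: 187 ⊕ 26 ⊕ 184 = 25.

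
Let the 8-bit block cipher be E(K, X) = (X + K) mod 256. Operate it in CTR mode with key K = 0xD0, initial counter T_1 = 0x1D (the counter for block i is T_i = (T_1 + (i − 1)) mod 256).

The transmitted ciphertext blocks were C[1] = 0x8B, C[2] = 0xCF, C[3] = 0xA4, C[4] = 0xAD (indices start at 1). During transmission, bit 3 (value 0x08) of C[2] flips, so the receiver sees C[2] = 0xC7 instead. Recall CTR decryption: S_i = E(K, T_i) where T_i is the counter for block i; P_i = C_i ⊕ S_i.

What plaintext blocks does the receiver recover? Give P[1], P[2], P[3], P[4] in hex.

Only C[2] changed, to 0xC7. In CTR, a change in C_i flips the same bit in P_i only; the keystream is unaffected. Decrypting the received ciphertext:
P[1]: T = 0x1D, S = E(K, T) = 0xED; 0x8B ⊕ 0xED = 0x66.
P[2]: T = 0x1E, S = E(K, T) = 0xEE; 0xC7 ⊕ 0xEE = 0x29.
P[3]: T = 0x1F, S = E(K, T) = 0xEF; 0xA4 ⊕ 0xEF = 0x4B.
P[4]: T = 0x20, S = E(K, T) = 0xF0; 0xAD ⊕ 0xF0 = 0x5D.
Blocks that differ from the original plaintext: P[2].

P[1] = 0x66, P[2] = 0x29, P[3] = 0x4B, P[4] = 0x5D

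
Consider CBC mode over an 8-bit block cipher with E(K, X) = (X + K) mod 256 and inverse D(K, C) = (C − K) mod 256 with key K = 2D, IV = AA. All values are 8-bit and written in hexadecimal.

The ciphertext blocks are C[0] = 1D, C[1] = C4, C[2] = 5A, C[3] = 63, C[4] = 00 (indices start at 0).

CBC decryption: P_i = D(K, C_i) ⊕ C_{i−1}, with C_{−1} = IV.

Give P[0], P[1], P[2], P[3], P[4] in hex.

P[0]: D(K, 1D) = F0; F0 ⊕ AA = 5A.
P[1]: D(K, C4) = 97; 97 ⊕ 1D = 8A.
P[2]: D(K, 5A) = 2D; 2D ⊕ C4 = E9.
P[3]: D(K, 63) = 36; 36 ⊕ 5A = 6C.
P[4]: D(K, 00) = D3; D3 ⊕ 63 = B0.

P[0] = 5A, P[1] = 8A, P[2] = E9, P[3] = 6C, P[4] = B0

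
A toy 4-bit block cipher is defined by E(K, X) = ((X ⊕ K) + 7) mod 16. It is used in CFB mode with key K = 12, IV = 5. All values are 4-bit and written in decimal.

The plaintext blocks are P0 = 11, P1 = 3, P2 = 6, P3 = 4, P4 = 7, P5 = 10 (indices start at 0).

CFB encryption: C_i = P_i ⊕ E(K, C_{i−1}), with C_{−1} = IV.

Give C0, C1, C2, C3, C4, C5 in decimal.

C0 = 11, C1 = 13, C2 = 14, C3 = 13, C4 = 15, C5 = 0

C0: E(K, 5) = 0; 11 ⊕ 0 = 11.
C1: E(K, 11) = 14; 3 ⊕ 14 = 13.
C2: E(K, 13) = 8; 6 ⊕ 8 = 14.
C3: E(K, 14) = 9; 4 ⊕ 9 = 13.
C4: E(K, 13) = 8; 7 ⊕ 8 = 15.
C5: E(K, 15) = 10; 10 ⊕ 10 = 0.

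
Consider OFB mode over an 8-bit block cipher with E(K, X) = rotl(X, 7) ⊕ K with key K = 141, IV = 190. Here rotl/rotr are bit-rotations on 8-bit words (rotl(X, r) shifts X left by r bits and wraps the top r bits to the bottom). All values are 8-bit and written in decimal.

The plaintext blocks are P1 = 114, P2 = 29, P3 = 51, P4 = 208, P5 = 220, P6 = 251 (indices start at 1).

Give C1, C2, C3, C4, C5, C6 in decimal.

OFB encryption: S_i = E(K, S_{i−1}) with S_{0} = IV; C_i = P_i ⊕ S_i.
C1: S = E(K, 190) = 210; 114 ⊕ 210 = 160.
C2: S = E(K, 210) = 228; 29 ⊕ 228 = 249.
C3: S = E(K, 228) = 255; 51 ⊕ 255 = 204.
C4: S = E(K, 255) = 114; 208 ⊕ 114 = 162.
C5: S = E(K, 114) = 180; 220 ⊕ 180 = 104.
C6: S = E(K, 180) = 215; 251 ⊕ 215 = 44.

C1 = 160, C2 = 249, C3 = 204, C4 = 162, C5 = 104, C6 = 44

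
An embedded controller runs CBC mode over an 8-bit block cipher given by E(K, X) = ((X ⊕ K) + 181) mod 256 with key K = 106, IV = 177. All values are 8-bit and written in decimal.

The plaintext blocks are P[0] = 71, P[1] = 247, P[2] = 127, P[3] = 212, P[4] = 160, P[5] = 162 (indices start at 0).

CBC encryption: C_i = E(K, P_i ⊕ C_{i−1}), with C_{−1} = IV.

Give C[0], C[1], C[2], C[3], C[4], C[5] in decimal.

C[0]: P[0] ⊕ 177 = 246; E(K, 246) = 81.
C[1]: P[1] ⊕ 81 = 166; E(K, 166) = 129.
C[2]: P[2] ⊕ 129 = 254; E(K, 254) = 73.
C[3]: P[3] ⊕ 73 = 157; E(K, 157) = 172.
C[4]: P[4] ⊕ 172 = 12; E(K, 12) = 27.
C[5]: P[5] ⊕ 27 = 185; E(K, 185) = 136.

C[0] = 81, C[1] = 129, C[2] = 73, C[3] = 172, C[4] = 27, C[5] = 136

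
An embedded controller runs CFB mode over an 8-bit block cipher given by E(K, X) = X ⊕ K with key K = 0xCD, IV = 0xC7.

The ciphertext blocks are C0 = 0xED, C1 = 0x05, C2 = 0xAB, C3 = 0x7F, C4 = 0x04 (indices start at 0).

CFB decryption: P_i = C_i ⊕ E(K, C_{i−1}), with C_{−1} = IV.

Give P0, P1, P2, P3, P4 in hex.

P0: E(K, 0xC7) = 0x0A; 0xED ⊕ 0x0A = 0xE7.
P1: E(K, 0xED) = 0x20; 0x05 ⊕ 0x20 = 0x25.
P2: E(K, 0x05) = 0xC8; 0xAB ⊕ 0xC8 = 0x63.
P3: E(K, 0xAB) = 0x66; 0x7F ⊕ 0x66 = 0x19.
P4: E(K, 0x7F) = 0xB2; 0x04 ⊕ 0xB2 = 0xB6.

P0 = 0xE7, P1 = 0x25, P2 = 0x63, P3 = 0x19, P4 = 0xB6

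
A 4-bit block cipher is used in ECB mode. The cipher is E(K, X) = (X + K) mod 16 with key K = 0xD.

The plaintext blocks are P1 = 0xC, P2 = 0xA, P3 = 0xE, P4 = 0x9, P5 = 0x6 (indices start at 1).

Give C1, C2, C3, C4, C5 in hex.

C1 = 0x9, C2 = 0x7, C3 = 0xB, C4 = 0x6, C5 = 0x3

ECB encryption: C_i = E(K, P_i).
C1: E(K, 0xC) = 0x9.
C2: E(K, 0xA) = 0x7.
C3: E(K, 0xE) = 0xB.
C4: E(K, 0x9) = 0x6.
C5: E(K, 0x6) = 0x3.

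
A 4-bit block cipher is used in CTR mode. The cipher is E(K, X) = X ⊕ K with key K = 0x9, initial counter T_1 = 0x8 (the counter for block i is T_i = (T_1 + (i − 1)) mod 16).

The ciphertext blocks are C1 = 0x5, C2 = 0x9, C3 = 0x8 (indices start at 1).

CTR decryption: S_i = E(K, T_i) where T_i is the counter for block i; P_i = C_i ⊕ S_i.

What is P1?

P1 = 0x4

P1: T = 0x8, S = E(K, T) = 0x1; 0x5 ⊕ 0x1 = 0x4.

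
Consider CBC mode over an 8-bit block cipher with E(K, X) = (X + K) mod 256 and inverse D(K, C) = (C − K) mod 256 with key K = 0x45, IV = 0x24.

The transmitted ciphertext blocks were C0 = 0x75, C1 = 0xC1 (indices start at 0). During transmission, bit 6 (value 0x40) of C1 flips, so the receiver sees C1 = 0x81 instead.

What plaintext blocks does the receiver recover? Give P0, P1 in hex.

CBC decryption: P_i = D(K, C_i) ⊕ C_{i−1}, with C_{−1} = IV.
Only C1 changed, to 0x81. In CBC, a change in C_i garbles P_i and flips the same bit in P_{i+1}. Decrypting the received ciphertext:
P0: D(K, 0x75) = 0x30; 0x30 ⊕ 0x24 = 0x14.
P1: D(K, 0x81) = 0x3C; 0x3C ⊕ 0x75 = 0x49.
Blocks that differ from the original plaintext: P1.

P0 = 0x14, P1 = 0x49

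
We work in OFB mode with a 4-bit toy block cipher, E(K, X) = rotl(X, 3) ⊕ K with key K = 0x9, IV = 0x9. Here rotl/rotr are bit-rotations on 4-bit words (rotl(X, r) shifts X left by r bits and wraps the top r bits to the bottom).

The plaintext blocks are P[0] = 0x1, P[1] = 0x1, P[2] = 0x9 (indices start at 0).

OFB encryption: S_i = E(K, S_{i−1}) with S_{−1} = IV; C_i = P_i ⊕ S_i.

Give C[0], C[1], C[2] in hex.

C[0] = 0x4, C[1] = 0x2, C[2] = 0x9

C[0]: S = E(K, 0x9) = 0x5; 0x1 ⊕ 0x5 = 0x4.
C[1]: S = E(K, 0x5) = 0x3; 0x1 ⊕ 0x3 = 0x2.
C[2]: S = E(K, 0x3) = 0x0; 0x9 ⊕ 0x0 = 0x9.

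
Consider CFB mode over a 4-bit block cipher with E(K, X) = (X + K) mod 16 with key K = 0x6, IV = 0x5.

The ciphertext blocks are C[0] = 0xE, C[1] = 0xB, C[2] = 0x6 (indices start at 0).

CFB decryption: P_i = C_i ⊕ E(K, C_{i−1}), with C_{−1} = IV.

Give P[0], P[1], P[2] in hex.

P[0]: E(K, 0x5) = 0xB; 0xE ⊕ 0xB = 0x5.
P[1]: E(K, 0xE) = 0x4; 0xB ⊕ 0x4 = 0xF.
P[2]: E(K, 0xB) = 0x1; 0x6 ⊕ 0x1 = 0x7.

P[0] = 0x5, P[1] = 0xF, P[2] = 0x7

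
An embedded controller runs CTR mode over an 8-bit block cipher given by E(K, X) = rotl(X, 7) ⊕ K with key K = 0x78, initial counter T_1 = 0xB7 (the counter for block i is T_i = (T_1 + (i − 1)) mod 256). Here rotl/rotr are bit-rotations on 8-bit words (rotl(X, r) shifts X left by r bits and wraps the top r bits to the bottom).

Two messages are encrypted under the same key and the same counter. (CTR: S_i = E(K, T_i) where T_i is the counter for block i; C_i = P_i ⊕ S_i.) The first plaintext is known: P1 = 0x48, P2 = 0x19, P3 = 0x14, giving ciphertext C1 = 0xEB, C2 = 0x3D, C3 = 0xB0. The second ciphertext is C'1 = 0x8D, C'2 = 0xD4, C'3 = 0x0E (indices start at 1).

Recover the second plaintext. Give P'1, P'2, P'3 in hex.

P'1 = 0x2E, P'2 = 0xF0, P'3 = 0xAA

In CTR with a reused counter, both messages share the same keystream S_i, so C_i ⊕ C'_i = P_i ⊕ P'_i and thus P'_i = P_i ⊕ C_i ⊕ C'_i.
P'1: 0x48 ⊕ 0xEB ⊕ 0x8D = 0x2E.
P'2: 0x19 ⊕ 0x3D ⊕ 0xD4 = 0xF0.
P'3: 0x14 ⊕ 0xB0 ⊕ 0x0E = 0xAA.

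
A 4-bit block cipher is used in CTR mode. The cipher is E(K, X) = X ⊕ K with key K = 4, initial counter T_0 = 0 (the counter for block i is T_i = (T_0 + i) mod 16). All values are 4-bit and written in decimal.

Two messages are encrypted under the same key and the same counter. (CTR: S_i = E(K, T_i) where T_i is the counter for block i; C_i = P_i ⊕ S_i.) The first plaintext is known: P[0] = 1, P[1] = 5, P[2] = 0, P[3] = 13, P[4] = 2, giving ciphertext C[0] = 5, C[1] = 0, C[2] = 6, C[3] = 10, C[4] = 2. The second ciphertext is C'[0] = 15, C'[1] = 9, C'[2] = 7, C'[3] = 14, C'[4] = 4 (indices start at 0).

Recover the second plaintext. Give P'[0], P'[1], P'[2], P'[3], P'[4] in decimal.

In CTR with a reused counter, both messages share the same keystream S_i, so C_i ⊕ C'_i = P_i ⊕ P'_i and thus P'_i = P_i ⊕ C_i ⊕ C'_i.
P'[0]: 1 ⊕ 5 ⊕ 15 = 11.
P'[1]: 5 ⊕ 0 ⊕ 9 = 12.
P'[2]: 0 ⊕ 6 ⊕ 7 = 1.
P'[3]: 13 ⊕ 10 ⊕ 14 = 9.
P'[4]: 2 ⊕ 2 ⊕ 4 = 4.

P'[0] = 11, P'[1] = 12, P'[2] = 1, P'[3] = 9, P'[4] = 4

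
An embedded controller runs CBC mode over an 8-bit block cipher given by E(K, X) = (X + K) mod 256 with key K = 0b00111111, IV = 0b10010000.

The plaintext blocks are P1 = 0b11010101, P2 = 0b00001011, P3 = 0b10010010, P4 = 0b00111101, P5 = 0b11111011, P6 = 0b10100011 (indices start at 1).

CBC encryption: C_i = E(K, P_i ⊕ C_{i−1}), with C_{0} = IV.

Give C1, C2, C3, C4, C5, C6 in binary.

C1 = 0b10000100, C2 = 0b11001110, C3 = 0b10011011, C4 = 0b11100101, C5 = 0b01011101, C6 = 0b00111101

C1: P1 ⊕ 0b10010000 = 0b01000101; E(K, 0b01000101) = 0b10000100.
C2: P2 ⊕ 0b10000100 = 0b10001111; E(K, 0b10001111) = 0b11001110.
C3: P3 ⊕ 0b11001110 = 0b01011100; E(K, 0b01011100) = 0b10011011.
C4: P4 ⊕ 0b10011011 = 0b10100110; E(K, 0b10100110) = 0b11100101.
C5: P5 ⊕ 0b11100101 = 0b00011110; E(K, 0b00011110) = 0b01011101.
C6: P6 ⊕ 0b01011101 = 0b11111110; E(K, 0b11111110) = 0b00111101.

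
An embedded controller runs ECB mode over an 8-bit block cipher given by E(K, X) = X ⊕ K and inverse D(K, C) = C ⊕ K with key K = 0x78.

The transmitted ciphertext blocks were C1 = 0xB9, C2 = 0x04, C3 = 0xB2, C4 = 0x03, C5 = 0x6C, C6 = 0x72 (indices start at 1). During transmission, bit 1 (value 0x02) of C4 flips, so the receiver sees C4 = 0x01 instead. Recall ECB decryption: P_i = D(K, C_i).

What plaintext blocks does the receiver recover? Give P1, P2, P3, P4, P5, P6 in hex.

Only C4 changed, to 0x01. In ECB, a change in C_i affects only P_i. Decrypting the received ciphertext:
P1: D(K, 0xB9) = 0xC1.
P2: D(K, 0x04) = 0x7C.
P3: D(K, 0xB2) = 0xCA.
P4: D(K, 0x01) = 0x79.
P5: D(K, 0x6C) = 0x14.
P6: D(K, 0x72) = 0x0A.
Blocks that differ from the original plaintext: P4.

P1 = 0xC1, P2 = 0x7C, P3 = 0xCA, P4 = 0x79, P5 = 0x14, P6 = 0x0A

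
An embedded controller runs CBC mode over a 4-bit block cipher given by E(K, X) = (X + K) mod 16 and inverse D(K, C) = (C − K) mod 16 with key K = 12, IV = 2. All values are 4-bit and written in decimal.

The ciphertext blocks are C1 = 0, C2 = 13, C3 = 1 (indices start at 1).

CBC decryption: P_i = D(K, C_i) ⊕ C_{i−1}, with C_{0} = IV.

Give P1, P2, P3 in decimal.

P1 = 6, P2 = 1, P3 = 8

P1: D(K, 0) = 4; 4 ⊕ 2 = 6.
P2: D(K, 13) = 1; 1 ⊕ 0 = 1.
P3: D(K, 1) = 5; 5 ⊕ 13 = 8.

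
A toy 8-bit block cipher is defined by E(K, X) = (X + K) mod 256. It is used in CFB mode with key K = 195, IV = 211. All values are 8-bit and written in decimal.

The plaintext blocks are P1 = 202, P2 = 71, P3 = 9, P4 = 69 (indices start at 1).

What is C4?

C4 = 144

CFB encryption: C_i = P_i ⊕ E(K, C_{i−1}), with C_{0} = IV.
C1: E(K, 211) = 150; 202 ⊕ 150 = 92.
C2: E(K, 92) = 31; 71 ⊕ 31 = 88.
C3: E(K, 88) = 27; 9 ⊕ 27 = 18.
C4: E(K, 18) = 213; 69 ⊕ 213 = 144.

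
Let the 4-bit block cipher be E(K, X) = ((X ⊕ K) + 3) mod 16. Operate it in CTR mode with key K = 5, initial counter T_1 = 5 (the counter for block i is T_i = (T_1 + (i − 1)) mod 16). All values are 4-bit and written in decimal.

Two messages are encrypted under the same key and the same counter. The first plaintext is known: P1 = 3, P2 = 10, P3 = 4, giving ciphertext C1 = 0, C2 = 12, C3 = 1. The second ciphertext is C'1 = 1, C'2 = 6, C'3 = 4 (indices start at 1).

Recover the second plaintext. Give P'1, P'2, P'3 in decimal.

P'1 = 2, P'2 = 0, P'3 = 1

In CTR with a reused counter, both messages share the same keystream S_i, so C_i ⊕ C'_i = P_i ⊕ P'_i and thus P'_i = P_i ⊕ C_i ⊕ C'_i.
P'1: 3 ⊕ 0 ⊕ 1 = 2.
P'2: 10 ⊕ 12 ⊕ 6 = 0.
P'3: 4 ⊕ 1 ⊕ 4 = 1.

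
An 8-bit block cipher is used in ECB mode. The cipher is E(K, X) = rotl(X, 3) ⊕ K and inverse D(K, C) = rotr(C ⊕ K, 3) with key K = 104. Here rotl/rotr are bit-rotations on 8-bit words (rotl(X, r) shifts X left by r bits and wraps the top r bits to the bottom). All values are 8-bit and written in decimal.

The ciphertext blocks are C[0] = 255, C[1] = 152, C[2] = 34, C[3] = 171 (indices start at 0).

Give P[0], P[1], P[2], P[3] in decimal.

P[0] = 242, P[1] = 30, P[2] = 73, P[3] = 120

ECB decryption: P_i = D(K, C_i).
P[0]: D(K, 255) = 242.
P[1]: D(K, 152) = 30.
P[2]: D(K, 34) = 73.
P[3]: D(K, 171) = 120.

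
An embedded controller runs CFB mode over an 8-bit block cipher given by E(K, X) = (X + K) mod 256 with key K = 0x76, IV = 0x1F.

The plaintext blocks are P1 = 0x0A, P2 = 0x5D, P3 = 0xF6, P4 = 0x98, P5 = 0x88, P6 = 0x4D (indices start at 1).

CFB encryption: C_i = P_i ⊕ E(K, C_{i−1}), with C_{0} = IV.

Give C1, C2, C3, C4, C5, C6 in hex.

C1 = 0x9F, C2 = 0x48, C3 = 0x48, C4 = 0x26, C5 = 0x14, C6 = 0xC7

C1: E(K, 0x1F) = 0x95; 0x0A ⊕ 0x95 = 0x9F.
C2: E(K, 0x9F) = 0x15; 0x5D ⊕ 0x15 = 0x48.
C3: E(K, 0x48) = 0xBE; 0xF6 ⊕ 0xBE = 0x48.
C4: E(K, 0x48) = 0xBE; 0x98 ⊕ 0xBE = 0x26.
C5: E(K, 0x26) = 0x9C; 0x88 ⊕ 0x9C = 0x14.
C6: E(K, 0x14) = 0x8A; 0x4D ⊕ 0x8A = 0xC7.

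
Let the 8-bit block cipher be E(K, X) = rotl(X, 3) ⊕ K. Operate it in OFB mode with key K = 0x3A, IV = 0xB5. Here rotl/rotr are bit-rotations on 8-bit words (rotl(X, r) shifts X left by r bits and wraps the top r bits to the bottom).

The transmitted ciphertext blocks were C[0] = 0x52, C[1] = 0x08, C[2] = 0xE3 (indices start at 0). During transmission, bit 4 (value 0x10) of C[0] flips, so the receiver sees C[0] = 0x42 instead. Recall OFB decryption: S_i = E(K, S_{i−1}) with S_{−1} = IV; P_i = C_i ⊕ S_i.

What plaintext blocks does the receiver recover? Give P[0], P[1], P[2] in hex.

P[0] = 0xD5, P[1] = 0x8E, P[2] = 0xED

Only C[0] changed, to 0x42. In OFB, a change in C_i flips the same bit in P_i only; the keystream is unaffected. Decrypting the received ciphertext:
P[0]: S = E(K, 0xB5) = 0x97; 0x42 ⊕ 0x97 = 0xD5.
P[1]: S = E(K, 0x97) = 0x86; 0x08 ⊕ 0x86 = 0x8E.
P[2]: S = E(K, 0x86) = 0x0E; 0xE3 ⊕ 0x0E = 0xED.
Blocks that differ from the original plaintext: P[0].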